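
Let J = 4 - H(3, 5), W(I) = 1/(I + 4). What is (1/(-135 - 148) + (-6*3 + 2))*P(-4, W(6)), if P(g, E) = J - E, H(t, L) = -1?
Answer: -221921/2830 ≈ -78.417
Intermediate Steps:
W(I) = 1/(4 + I)
J = 5 (J = 4 - 1*(-1) = 4 + 1 = 5)
P(g, E) = 5 - E
(1/(-135 - 148) + (-6*3 + 2))*P(-4, W(6)) = (1/(-135 - 148) + (-6*3 + 2))*(5 - 1/(4 + 6)) = (1/(-283) + (-18 + 2))*(5 - 1/10) = (-1/283 - 16)*(5 - 1*⅒) = -4529*(5 - ⅒)/283 = -4529/283*49/10 = -221921/2830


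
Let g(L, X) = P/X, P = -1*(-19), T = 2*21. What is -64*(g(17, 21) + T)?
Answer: -57664/21 ≈ -2745.9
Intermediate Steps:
T = 42
P = 19
g(L, X) = 19/X
-64*(g(17, 21) + T) = -64*(19/21 + 42) = -64*901/21 = -57664/21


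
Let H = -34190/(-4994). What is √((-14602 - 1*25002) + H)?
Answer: I*√246888610221/2497 ≈ 198.99*I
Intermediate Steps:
H = 17095/2497 (H = -34190*(-1/4994) = 17095/2497 ≈ 6.8462)
√((-14602 - 1*25002) + H) = √((-14602 - 1*25002) + 17095/2497) = √((-14602 - 25002) + 17095/2497) = √(-39604 + 17095/2497) = √(-98874093/2497) = I*√246888610221/2497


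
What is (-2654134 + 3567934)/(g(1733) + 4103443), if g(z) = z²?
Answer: 228450/1776683 ≈ 0.12858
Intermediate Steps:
(-2654134 + 3567934)/(g(1733) + 4103443) = (-2654134 + 3567934)/(1733² + 4103443) = 913800/(3003289 + 4103443) = 913800/7106732 = 913800*(1/7106732) = 228450/1776683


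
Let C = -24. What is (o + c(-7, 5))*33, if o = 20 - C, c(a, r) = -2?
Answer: 1386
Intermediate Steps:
o = 44 (o = 20 - 1*(-24) = 20 + 24 = 44)
(o + c(-7, 5))*33 = (44 - 2)*33 = 42*33 = 1386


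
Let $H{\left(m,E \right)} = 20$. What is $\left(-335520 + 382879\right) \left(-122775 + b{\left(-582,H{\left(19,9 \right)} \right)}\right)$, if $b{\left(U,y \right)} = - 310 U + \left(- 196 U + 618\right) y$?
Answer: $111362083755$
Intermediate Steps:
$b{\left(U,y \right)} = - 310 U + y \left(618 - 196 U\right)$ ($b{\left(U,y \right)} = - 310 U + \left(618 - 196 U\right) y = - 310 U + y \left(618 - 196 U\right)$)
$\left(-335520 + 382879\right) \left(-122775 + b{\left(-582,H{\left(19,9 \right)} \right)}\right) = \left(-335520 + 382879\right) \left(-122775 - \left(-192780 - 2281440\right)\right) = 47359 \left(-122775 + \left(180420 + 12360 + 2281440\right)\right) = 47359 \left(-122775 + 2474220\right) = 47359 \cdot 2351445 = 111362083755$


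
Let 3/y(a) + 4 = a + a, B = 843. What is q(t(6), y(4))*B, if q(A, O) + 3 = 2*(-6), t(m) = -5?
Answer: -12645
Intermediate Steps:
y(a) = 3/(-4 + 2*a) (y(a) = 3/(-4 + (a + a)) = 3/(-4 + 2*a))
q(A, O) = -15 (q(A, O) = -3 + 2*(-6) = -3 - 12 = -15)
q(t(6), y(4))*B = -15*843 = -12645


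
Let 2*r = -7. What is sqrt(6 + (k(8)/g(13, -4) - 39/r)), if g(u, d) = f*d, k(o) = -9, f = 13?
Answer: sqrt(573573)/182 ≈ 4.1612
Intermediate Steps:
r = -7/2 (r = (1/2)*(-7) = -7/2 ≈ -3.5000)
g(u, d) = 13*d
sqrt(6 + (k(8)/g(13, -4) - 39/r)) = sqrt(6 + (-9/(13*(-4)) - 39/(-7/2))) = sqrt(6 + (-9/(-52) - 39*(-2/7))) = sqrt(6 + (-9*(-1/52) + 78/7)) = sqrt(6 + (9/52 + 78/7)) = sqrt(6 + 4119/364) = sqrt(6303/364) = sqrt(573573)/182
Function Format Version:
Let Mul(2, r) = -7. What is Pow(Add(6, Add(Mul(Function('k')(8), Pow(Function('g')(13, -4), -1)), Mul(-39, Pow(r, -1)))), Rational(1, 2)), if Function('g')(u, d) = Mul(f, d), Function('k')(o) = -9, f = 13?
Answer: Mul(Rational(1, 182), Pow(573573, Rational(1, 2))) ≈ 4.1612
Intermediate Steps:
r = Rational(-7, 2) (r = Mul(Rational(1, 2), -7) = Rational(-7, 2) ≈ -3.5000)
Function('g')(u, d) = Mul(13, d)
Pow(Add(6, Add(Mul(Function('k')(8), Pow(Function('g')(13, -4), -1)), Mul(-39, Pow(r, -1)))), Rational(1, 2)) = Pow(Add(6, Add(Mul(-9, Pow(Mul(13, -4), -1)), Mul(-39, Pow(Rational(-7, 2), -1)))), Rational(1, 2)) = Pow(Add(6, Add(Mul(-9, Pow(-52, -1)), Mul(-39, Rational(-2, 7)))), Rational(1, 2)) = Pow(Add(6, Add(Mul(-9, Rational(-1, 52)), Rational(78, 7))), Rational(1, 2)) = Pow(Add(6, Add(Rational(9, 52), Rational(78, 7))), Rational(1, 2)) = Pow(Add(6, Rational(4119, 364)), Rational(1, 2)) = Pow(Rational(6303, 364), Rational(1, 2)) = Mul(Rational(1, 182), Pow(573573, Rational(1, 2)))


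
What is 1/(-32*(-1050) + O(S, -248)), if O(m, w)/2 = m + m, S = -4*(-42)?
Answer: 1/34272 ≈ 2.9178e-5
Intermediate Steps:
S = 168
O(m, w) = 4*m (O(m, w) = 2*(m + m) = 2*(2*m) = 4*m)
1/(-32*(-1050) + O(S, -248)) = 1/(-32*(-1050) + 4*168) = 1/(33600 + 672) = 1/34272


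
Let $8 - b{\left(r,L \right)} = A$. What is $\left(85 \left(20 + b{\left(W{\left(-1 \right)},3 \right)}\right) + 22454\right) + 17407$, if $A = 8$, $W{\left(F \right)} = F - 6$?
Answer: $41561$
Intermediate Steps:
$W{\left(F \right)} = -6 + F$ ($W{\left(F \right)} = F - 6 = -6 + F$)
$b{\left(r,L \right)} = 0$ ($b{\left(r,L \right)} = 8 - 8 = 0$)
$\left(85 \left(20 + b{\left(W{\left(-1 \right)},3 \right)}\right) + 22454\right) + 17407 = \left(85 \left(20 + 0\right) + 22454\right) + 17407 = \left(85 \cdot 20 + 22454\right) + 17407 = \left(1700 + 22454\right) + 17407 = 24154 + 17407 = 41561$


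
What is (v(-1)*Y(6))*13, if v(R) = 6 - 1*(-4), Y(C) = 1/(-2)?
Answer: -65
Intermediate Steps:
Y(C) = -½
v(R) = 10 (v(R) = 6 + 4 = 10)
(v(-1)*Y(6))*13 = (10*(-½))*13 = -5*13 = -65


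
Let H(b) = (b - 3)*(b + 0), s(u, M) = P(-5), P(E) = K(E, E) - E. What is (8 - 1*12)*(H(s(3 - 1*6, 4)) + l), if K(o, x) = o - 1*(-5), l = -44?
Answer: 136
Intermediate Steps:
K(o, x) = 5 + o (K(o, x) = o + 5 = 5 + o)
P(E) = 5 (P(E) = (5 + E) - E = 5)
s(u, M) = 5
H(b) = b*(-3 + b) (H(b) = (-3 + b)*b = b*(-3 + b))
(8 - 1*12)*(H(s(3 - 1*6, 4)) + l) = (8 - 1*12)*(5*(-3 + 5) - 44) = (8 - 12)*(5*2 - 44) = -4*(10 - 44) = -4*(-34) = 136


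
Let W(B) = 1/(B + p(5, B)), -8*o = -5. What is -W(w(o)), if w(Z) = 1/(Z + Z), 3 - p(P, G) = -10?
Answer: -5/69 ≈ -0.072464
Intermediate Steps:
o = 5/8 (o = -⅛*(-5) = 5/8 ≈ 0.62500)
p(P, G) = 13 (p(P, G) = 3 - 1*(-10) = 3 + 10 = 13)
w(Z) = 1/(2*Z)
W(B) = 1/(13 + B) (W(B) = 1/(B + 13) = 1/(13 + B))
-W(w(o)) = -1/(13 + 1/(2*(5/8))) = -1/(13 + (½)*(8/5)) = -1/(13 + ⅘) = -1/69/5 = -1*5/69 = -5/69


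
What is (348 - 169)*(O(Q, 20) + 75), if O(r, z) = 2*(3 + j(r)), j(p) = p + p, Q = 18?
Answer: 27387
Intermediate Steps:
j(p) = 2*p
O(r, z) = 6 + 4*r (O(r, z) = 2*(3 + 2*r) = 6 + 4*r)
(348 - 169)*(O(Q, 20) + 75) = (348 - 169)*((6 + 4*18) + 75) = 179*((6 + 72) + 75) = 179*(78 + 75) = 179*153 = 27387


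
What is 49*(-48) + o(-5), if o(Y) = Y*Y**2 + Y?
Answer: -2482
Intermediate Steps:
o(Y) = Y + Y**3 (o(Y) = Y**3 + Y = Y + Y**3)
49*(-48) + o(-5) = 49*(-48) + (-5 + (-5)**3) = -2352 + (-5 - 125) = -2352 - 130 = -2482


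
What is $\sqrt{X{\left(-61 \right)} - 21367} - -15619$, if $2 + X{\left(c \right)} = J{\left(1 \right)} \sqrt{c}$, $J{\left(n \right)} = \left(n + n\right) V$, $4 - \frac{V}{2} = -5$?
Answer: $15619 + \sqrt{-21369 + 36 i \sqrt{61}} \approx 15620.0 + 146.18 i$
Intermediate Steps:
$V = 18$ ($V = 8 - -10 = 8 + 10 = 18$)
$J{\left(n \right)} = 36 n$ ($J{\left(n \right)} = \left(n + n\right) 18 = 2 n 18 = 36 n$)
$X{\left(c \right)} = -2 + 36 \sqrt{c}$ ($X{\left(c \right)} = -2 + 36 \cdot 1 \sqrt{c} = -2 + 36 \sqrt{c}$)
$\sqrt{X{\left(-61 \right)} - 21367} - -15619 = \sqrt{\left(-2 + 36 \sqrt{-61}\right) - 21367} - -15619 = \sqrt{\left(-2 + 36 i \sqrt{61}\right) - 21367} + 15619 = \sqrt{-21369 + 36 i \sqrt{61}} + 15619 = 15619 + \sqrt{-21369 + 36 i \sqrt{61}}$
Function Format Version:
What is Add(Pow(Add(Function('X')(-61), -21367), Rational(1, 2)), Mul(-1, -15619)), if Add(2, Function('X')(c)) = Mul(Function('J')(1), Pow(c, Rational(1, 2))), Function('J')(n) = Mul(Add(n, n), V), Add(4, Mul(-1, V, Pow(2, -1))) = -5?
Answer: Add(15619, Pow(Add(-21369, Mul(36, I, Pow(61, Rational(1, 2)))), Rational(1, 2))) ≈ Add(15620., Mul(146.18, I))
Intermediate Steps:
V = 18 (V = Add(8, Mul(-2, -5)) = Add(8, 10) = 18)
Function('J')(n) = Mul(36, n) (Function('J')(n) = Mul(Add(n, n), 18) = Mul(Mul(2, n), 18) = Mul(36, n))
Function('X')(c) = Add(-2, Mul(36, Pow(c, Rational(1, 2)))) (Function('X')(c) = Add(-2, Mul(Mul(36, 1), Pow(c, Rational(1, 2)))) = Add(-2, Mul(36, Pow(c, Rational(1, 2)))))
Add(Pow(Add(Function('X')(-61), -21367), Rational(1, 2)), Mul(-1, -15619)) = Add(Pow(Add(Add(-2, Mul(36, Pow(-61, Rational(1, 2)))), -21367), Rational(1, 2)), Mul(-1, -15619)) = Add(Pow(Add(Add(-2, Mul(36, Mul(I, Pow(61, Rational(1, 2))))), -21367), Rational(1, 2)), 15619) = Add(Pow(Add(Add(-2, Mul(36, I, Pow(61, Rational(1, 2)))), -21367), Rational(1, 2)), 15619) = Add(Pow(Add(-21369, Mul(36, I, Pow(61, Rational(1, 2)))), Rational(1, 2)), 15619) = Add(15619, Pow(Add(-21369, Mul(36, I, Pow(61, Rational(1, 2)))), Rational(1, 2)))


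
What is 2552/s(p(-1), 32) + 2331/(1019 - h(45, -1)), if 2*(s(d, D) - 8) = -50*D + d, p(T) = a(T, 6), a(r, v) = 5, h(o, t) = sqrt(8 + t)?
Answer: -516392495/546520322 + 777*sqrt(7)/346118 ≈ -0.93893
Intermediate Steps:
p(T) = 5
s(d, D) = 8 + d/2 - 25*D (s(d, D) = 8 + (-50*D + d)/2 = 8 + (d - 50*D)/2 = 8 + (d/2 - 25*D) = 8 + d/2 - 25*D)
2552/s(p(-1), 32) + 2331/(1019 - h(45, -1)) = 2552/(8 + (1/2)*5 - 25*32) + 2331/(1019 - sqrt(8 - 1)) = 2552/(8 + 5/2 - 800) + 2331/(1019 - sqrt(7)) = 2552/(-1579/2) + 2331/(1019 - sqrt(7)) = 2552*(-2/1579) + 2331/(1019 - sqrt(7)) = -5104/1579 + 2331/(1019 - sqrt(7))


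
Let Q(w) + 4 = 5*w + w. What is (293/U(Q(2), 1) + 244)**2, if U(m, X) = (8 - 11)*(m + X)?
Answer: 39627025/729 ≈ 54358.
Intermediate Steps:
Q(w) = -4 + 6*w (Q(w) = -4 + (5*w + w) = -4 + 6*w)
U(m, X) = -3*X - 3*m (U(m, X) = -3*(X + m) = -3*X - 3*m)
(293/U(Q(2), 1) + 244)**2 = (293/(-3*1 - 3*(-4 + 6*2)) + 244)**2 = (293/(-3 - 3*(-4 + 12)) + 244)**2 = (293/(-3 - 3*8) + 244)**2 = (293/(-3 - 24) + 244)**2 = (293/(-27) + 244)**2 = (293*(-1/27) + 244)**2 = (-293/27 + 244)**2 = (6295/27)**2 = 39627025/729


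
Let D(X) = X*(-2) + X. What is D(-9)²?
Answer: 81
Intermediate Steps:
D(X) = -X (D(X) = -2*X + X = -X)
D(-9)² = (-1*(-9))² = 9² = 81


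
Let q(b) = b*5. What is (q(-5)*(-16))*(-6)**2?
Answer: 14400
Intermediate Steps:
q(b) = 5*b
(q(-5)*(-16))*(-6)**2 = ((5*(-5))*(-16))*(-6)**2 = -25*(-16)*36 = 400*36 = 14400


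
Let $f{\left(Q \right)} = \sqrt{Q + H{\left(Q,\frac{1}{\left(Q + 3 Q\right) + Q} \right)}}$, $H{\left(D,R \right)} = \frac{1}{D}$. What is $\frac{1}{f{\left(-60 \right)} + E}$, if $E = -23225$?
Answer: $- \frac{1393500}{32364041101} - \frac{2 i \sqrt{54015}}{32364041101} \approx -4.3057 \cdot 10^{-5} - 1.4362 \cdot 10^{-8} i$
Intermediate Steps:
$f{\left(Q \right)} = \sqrt{Q + \frac{1}{Q}}$
$\frac{1}{f{\left(-60 \right)} + E} = \frac{1}{\sqrt{-60 + \frac{1}{-60}} - 23225} = \frac{1}{\sqrt{-60 - \frac{1}{60}} - 23225} = \frac{1}{\sqrt{- \frac{3601}{60}} - 23225} = \frac{1}{\frac{i \sqrt{54015}}{30} - 23225} = \frac{1}{-23225 + \frac{i \sqrt{54015}}{30}}$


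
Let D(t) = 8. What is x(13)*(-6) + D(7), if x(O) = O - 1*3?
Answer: -52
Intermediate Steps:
x(O) = -3 + O (x(O) = O - 3 = -3 + O)
x(13)*(-6) + D(7) = (-3 + 13)*(-6) + 8 = 10*(-6) + 8 = -60 + 8 = -52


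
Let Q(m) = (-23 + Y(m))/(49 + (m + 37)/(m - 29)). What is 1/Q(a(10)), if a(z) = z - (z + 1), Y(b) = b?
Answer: -239/120 ≈ -1.9917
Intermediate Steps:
a(z) = -1 (a(z) = z - (1 + z) = z + (-1 - z) = -1)
Q(m) = (-23 + m)/(49 + (37 + m)/(-29 + m)) (Q(m) = (-23 + m)/(49 + (m + 37)/(m - 29)) = (-23 + m)/(49 + (37 + m)/(-29 + m)))
1/Q(a(10)) = 1/((667 + (-1)**2 - 52*(-1))/(2*(-692 + 25*(-1)))) = 1/((667 + 1 + 52)/(2*(-692 - 25))) = 1/((1/2)*720/(-717)) = 1/((1/2)*(-1/717)*720) = 1/(-120/239) = -239/120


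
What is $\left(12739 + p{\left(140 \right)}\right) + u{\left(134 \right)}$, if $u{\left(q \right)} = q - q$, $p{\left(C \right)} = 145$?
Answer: $12884$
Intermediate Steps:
$u{\left(q \right)} = 0$
$\left(12739 + p{\left(140 \right)}\right) + u{\left(134 \right)} = \left(12739 + 145\right) + 0 = 12884 + 0 = 12884$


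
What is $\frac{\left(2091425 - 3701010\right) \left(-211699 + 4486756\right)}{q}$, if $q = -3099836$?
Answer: $\frac{6881067621345}{3099836} \approx 2.2198 \cdot 10^{6}$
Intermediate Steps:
$\frac{\left(2091425 - 3701010\right) \left(-211699 + 4486756\right)}{q} = \frac{\left(2091425 - 3701010\right) \left(-211699 + 4486756\right)}{-3099836} = \left(-1609585\right) 4275057 \left(- \frac{1}{3099836}\right) = \left(-6881067621345\right) \left(- \frac{1}{3099836}\right) = \frac{6881067621345}{3099836}$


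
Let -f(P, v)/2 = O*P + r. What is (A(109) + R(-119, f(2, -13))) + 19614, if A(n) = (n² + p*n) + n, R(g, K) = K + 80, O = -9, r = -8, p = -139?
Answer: 16585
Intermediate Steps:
f(P, v) = 16 + 18*P (f(P, v) = -2*(-9*P - 8) = -2*(-8 - 9*P) = 16 + 18*P)
R(g, K) = 80 + K
A(n) = n² - 138*n (A(n) = (n² - 139*n) + n = n² - 138*n)
(A(109) + R(-119, f(2, -13))) + 19614 = (109*(-138 + 109) + (80 + (16 + 18*2))) + 19614 = (109*(-29) + (80 + (16 + 36))) + 19614 = (-3161 + (80 + 52)) + 19614 = (-3161 + 132) + 19614 = -3029 + 19614 = 16585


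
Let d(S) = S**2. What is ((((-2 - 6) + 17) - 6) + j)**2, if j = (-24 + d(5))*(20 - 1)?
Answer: 484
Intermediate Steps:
j = 19 (j = (-24 + 5**2)*(20 - 1) = (-24 + 25)*19 = 1*19 = 19)
((((-2 - 6) + 17) - 6) + j)**2 = ((((-2 - 6) + 17) - 6) + 19)**2 = (((-8 + 17) - 6) + 19)**2 = ((9 - 6) + 19)**2 = (3 + 19)**2 = 22**2 = 484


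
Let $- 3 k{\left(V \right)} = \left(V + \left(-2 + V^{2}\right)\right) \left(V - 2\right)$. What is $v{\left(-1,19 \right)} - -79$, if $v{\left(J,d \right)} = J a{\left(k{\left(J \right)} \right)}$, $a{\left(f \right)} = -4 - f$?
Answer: $81$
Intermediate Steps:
$k{\left(V \right)} = - \frac{\left(-2 + V\right) \left(-2 + V + V^{2}\right)}{3}$ ($k{\left(V \right)} = - \frac{\left(V + \left(-2 + V^{2}\right)\right) \left(V - 2\right)}{3} = - \frac{\left(-2 + V + V^{2}\right) \left(-2 + V\right)}{3} = - \frac{\left(-2 + V\right) \left(-2 + V + V^{2}\right)}{3}$)
$v{\left(J,d \right)} = J \left(- \frac{8}{3} - \frac{4 J}{3} - \frac{J^{2}}{3} + \frac{J^{3}}{3}\right)$ ($v{\left(J,d \right)} = J \left(-4 - \left(- \frac{4}{3} - \frac{J^{3}}{3} + \frac{J^{2}}{3} + \frac{4 J}{3}\right)\right) = J \left(-4 + \left(\frac{4}{3} - \frac{4 J}{3} - \frac{J^{2}}{3} + \frac{J^{3}}{3}\right)\right) = J \left(- \frac{8}{3} - \frac{4 J}{3} - \frac{J^{2}}{3} + \frac{J^{3}}{3}\right)$)
$v{\left(-1,19 \right)} - -79 = \frac{1}{3} \left(-1\right) \left(-8 + \left(-1\right)^{3} - \left(-1\right)^{2} - -4\right) - -79 = \frac{1}{3} \left(-1\right) \left(-8 - 1 - 1 + 4\right) + 79 = \frac{1}{3} \left(-1\right) \left(-6\right) + 79 = 2 + 79 = 81$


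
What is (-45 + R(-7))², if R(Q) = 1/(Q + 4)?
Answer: 18496/9 ≈ 2055.1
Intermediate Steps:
R(Q) = 1/(4 + Q)
(-45 + R(-7))² = (-45 + 1/(4 - 7))² = (-45 + 1/(-3))² = (-45 - ⅓)² = (-136/3)² = 18496/9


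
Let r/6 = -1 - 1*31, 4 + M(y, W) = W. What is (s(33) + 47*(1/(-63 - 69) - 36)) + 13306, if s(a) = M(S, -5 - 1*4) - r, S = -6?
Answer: 1556629/132 ≈ 11793.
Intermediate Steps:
M(y, W) = -4 + W
r = -192 (r = 6*(-1 - 1*31) = 6*(-1 - 31) = 6*(-32) = -192)
s(a) = 179 (s(a) = (-4 + (-5 - 1*4)) - 1*(-192) = (-4 + (-5 - 4)) + 192 = (-4 - 9) + 192 = -13 + 192 = 179)
(s(33) + 47*(1/(-63 - 69) - 36)) + 13306 = (179 + 47*(1/(-63 - 69) - 36)) + 13306 = (179 + 47*(1/(-132) - 36)) + 13306 = (179 + 47*(-1/132 - 36)) + 13306 = (179 + 47*(-4753/132)) + 13306 = (179 - 223391/132) + 13306 = -199763/132 + 13306 = 1556629/132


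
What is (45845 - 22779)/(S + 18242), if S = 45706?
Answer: 11533/31974 ≈ 0.36070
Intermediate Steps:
(45845 - 22779)/(S + 18242) = (45845 - 22779)/(45706 + 18242) = 23066/63948 = 23066*(1/63948) = 11533/31974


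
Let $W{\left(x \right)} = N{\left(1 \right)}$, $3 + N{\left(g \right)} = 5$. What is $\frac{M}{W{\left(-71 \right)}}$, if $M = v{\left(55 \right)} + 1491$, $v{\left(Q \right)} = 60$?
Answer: $\frac{1551}{2} \approx 775.5$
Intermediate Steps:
$N{\left(g \right)} = 2$ ($N{\left(g \right)} = -3 + 5 = 2$)
$W{\left(x \right)} = 2$
$M = 1551$ ($M = 60 + 1491 = 1551$)
$\frac{M}{W{\left(-71 \right)}} = \frac{1551}{2}$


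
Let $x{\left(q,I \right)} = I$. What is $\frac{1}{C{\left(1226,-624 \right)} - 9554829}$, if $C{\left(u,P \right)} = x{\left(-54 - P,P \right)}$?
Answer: $- \frac{1}{9555453} \approx -1.0465 \cdot 10^{-7}$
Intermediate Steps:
$C{\left(u,P \right)} = P$
$\frac{1}{C{\left(1226,-624 \right)} - 9554829} = \frac{1}{-624 - 9554829} = \frac{1}{-9555453} = - \frac{1}{9555453}$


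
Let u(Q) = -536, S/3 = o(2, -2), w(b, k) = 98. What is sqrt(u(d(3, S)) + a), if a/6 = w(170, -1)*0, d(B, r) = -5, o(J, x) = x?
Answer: 2*I*sqrt(134) ≈ 23.152*I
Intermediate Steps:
S = -6 (S = 3*(-2) = -6)
a = 0 (a = 6*(98*0) = 6*0 = 0)
sqrt(u(d(3, S)) + a) = sqrt(-536 + 0) = sqrt(-536) = 2*I*sqrt(134)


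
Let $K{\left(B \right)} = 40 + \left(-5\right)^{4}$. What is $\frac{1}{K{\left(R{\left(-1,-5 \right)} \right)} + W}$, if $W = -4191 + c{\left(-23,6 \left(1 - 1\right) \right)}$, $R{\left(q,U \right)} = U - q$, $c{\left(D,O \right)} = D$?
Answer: $- \frac{1}{3549} \approx -0.00028177$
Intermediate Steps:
$K{\left(B \right)} = 665$ ($K{\left(B \right)} = 40 + 625 = 665$)
$W = -4214$ ($W = -4191 - 23 = -4214$)
$\frac{1}{K{\left(R{\left(-1,-5 \right)} \right)} + W} = \frac{1}{665 - 4214} = \frac{1}{-3549} = - \frac{1}{3549}$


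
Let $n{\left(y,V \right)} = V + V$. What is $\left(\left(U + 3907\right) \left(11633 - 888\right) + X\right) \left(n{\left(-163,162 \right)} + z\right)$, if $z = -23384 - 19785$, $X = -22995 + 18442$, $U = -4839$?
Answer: $429259470585$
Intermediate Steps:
$n{\left(y,V \right)} = 2 V$
$X = -4553$
$z = -43169$ ($z = -23384 - 19785 = -43169$)
$\left(\left(U + 3907\right) \left(11633 - 888\right) + X\right) \left(n{\left(-163,162 \right)} + z\right) = \left(\left(-4839 + 3907\right) \left(11633 - 888\right) - 4553\right) \left(2 \cdot 162 - 43169\right) = \left(\left(-932\right) 10745 - 4553\right) \left(324 - 43169\right) = \left(-10014340 - 4553\right) \left(-42845\right) = \left(-10018893\right) \left(-42845\right) = 429259470585$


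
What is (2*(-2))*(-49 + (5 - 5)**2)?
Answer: 196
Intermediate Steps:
(2*(-2))*(-49 + (5 - 5)**2) = -4*(-49 + 0**2) = -4*(-49 + 0) = -4*(-49) = 196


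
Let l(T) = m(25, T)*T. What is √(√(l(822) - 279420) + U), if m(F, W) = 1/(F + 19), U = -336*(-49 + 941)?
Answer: √(-145060608 + 66*I*√15025582)/22 ≈ 0.48276 + 547.46*I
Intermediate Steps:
U = -299712 (U = -336*892 = -299712)
m(F, W) = 1/(19 + F)
l(T) = T/44 (l(T) = T/(19 + 25) = T/44)
√(√(l(822) - 279420) + U) = √(√((1/44)*822 - 279420) - 299712) = √(√(411/22 - 279420) - 299712) = √(√(-6146829/22) - 299712) = √(3*I*√15025582/22 - 299712) = √(-299712 + 3*I*√15025582/22)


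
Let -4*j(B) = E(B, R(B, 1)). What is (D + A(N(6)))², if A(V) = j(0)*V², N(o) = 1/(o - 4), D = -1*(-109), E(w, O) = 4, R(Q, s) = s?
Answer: 189225/16 ≈ 11827.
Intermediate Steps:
j(B) = -1 (j(B) = -¼*4 = -1)
D = 109
N(o) = 1/(-4 + o)
A(V) = -V²
(D + A(N(6)))² = (109 - (1/(-4 + 6))²)² = (109 - (1/2)²)² = (109 - (½)²)² = (109 - 1*¼)² = (109 - ¼)² = (435/4)² = 189225/16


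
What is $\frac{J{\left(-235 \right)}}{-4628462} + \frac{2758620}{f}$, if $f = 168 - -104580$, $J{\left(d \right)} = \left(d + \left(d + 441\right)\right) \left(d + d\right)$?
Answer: $\frac{531947505300}{20200922399} \approx 26.333$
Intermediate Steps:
$J{\left(d \right)} = 2 d \left(441 + 2 d\right)$ ($J{\left(d \right)} = \left(d + \left(441 + d\right)\right) 2 d = \left(441 + 2 d\right) 2 d = 2 d \left(441 + 2 d\right)$)
$f = 104748$ ($f = 168 + 104580 = 104748$)
$\frac{J{\left(-235 \right)}}{-4628462} + \frac{2758620}{f} = \frac{2 \left(-235\right) \left(441 + 2 \left(-235\right)\right)}{-4628462} + \frac{2758620}{104748} = 2 \left(-235\right) \left(441 - 470\right) \left(- \frac{1}{4628462}\right) + 2758620 \cdot \frac{1}{104748} = 2 \left(-235\right) \left(-29\right) \left(- \frac{1}{4628462}\right) + \frac{229885}{8729} = 13630 \left(- \frac{1}{4628462}\right) + \frac{229885}{8729} = - \frac{6815}{2314231} + \frac{229885}{8729} = \frac{531947505300}{20200922399}$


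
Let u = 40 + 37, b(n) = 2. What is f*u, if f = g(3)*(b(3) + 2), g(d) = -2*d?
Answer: -1848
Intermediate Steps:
f = -24 (f = (-2*3)*(2 + 2) = -6*4 = -24)
u = 77
f*u = -24*77 = -1848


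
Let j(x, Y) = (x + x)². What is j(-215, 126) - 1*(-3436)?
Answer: 188336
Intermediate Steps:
j(x, Y) = 4*x² (j(x, Y) = (2*x)² = 4*x²)
j(-215, 126) - 1*(-3436) = 4*(-215)² - 1*(-3436) = 4*46225 + 3436 = 184900 + 3436 = 188336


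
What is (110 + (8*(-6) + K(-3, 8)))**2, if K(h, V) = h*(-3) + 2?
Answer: 5329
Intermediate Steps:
K(h, V) = 2 - 3*h (K(h, V) = -3*h + 2 = 2 - 3*h)
(110 + (8*(-6) + K(-3, 8)))**2 = (110 + (8*(-6) + (2 - 3*(-3))))**2 = (110 + (-48 + (2 + 9)))**2 = (110 + (-48 + 11))**2 = (110 - 37)**2 = 73**2 = 5329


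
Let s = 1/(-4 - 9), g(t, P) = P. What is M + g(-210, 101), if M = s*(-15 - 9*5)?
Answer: 1373/13 ≈ 105.62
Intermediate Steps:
s = -1/13 (s = 1/(-13) = -1/13 ≈ -0.076923)
M = 60/13 (M = -(-15 - 9*5)/13 = -(-15 - 45)/13 = -1/13*(-60) = 60/13 ≈ 4.6154)
M + g(-210, 101) = 60/13 + 101 = 1373/13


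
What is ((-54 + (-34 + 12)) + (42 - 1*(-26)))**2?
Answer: 64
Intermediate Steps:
((-54 + (-34 + 12)) + (42 - 1*(-26)))**2 = ((-54 - 22) + (42 + 26))**2 = (-76 + 68)**2 = (-8)**2 = 64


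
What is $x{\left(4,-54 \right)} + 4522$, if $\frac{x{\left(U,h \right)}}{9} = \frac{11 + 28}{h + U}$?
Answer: $\frac{225749}{50} \approx 4515.0$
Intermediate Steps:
$x{\left(U,h \right)} = \frac{351}{U + h}$ ($x{\left(U,h \right)} = 9 \frac{11 + 28}{h + U} = 9 \frac{39}{U + h} = \frac{351}{U + h}$)
$x{\left(4,-54 \right)} + 4522 = \frac{351}{4 - 54} + 4522 = \frac{351}{-50} + 4522 = 351 \left(- \frac{1}{50}\right) + 4522 = - \frac{351}{50} + 4522 = \frac{225749}{50}$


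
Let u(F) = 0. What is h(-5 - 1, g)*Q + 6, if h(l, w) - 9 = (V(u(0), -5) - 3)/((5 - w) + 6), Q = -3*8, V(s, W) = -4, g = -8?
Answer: -3822/19 ≈ -201.16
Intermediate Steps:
Q = -24
h(l, w) = 9 - 7/(11 - w) (h(l, w) = 9 + (-4 - 3)/((5 - w) + 6) = 9 - 7/(11 - w))
h(-5 - 1, g)*Q + 6 = ((-92 + 9*(-8))/(-11 - 8))*(-24) + 6 = ((-92 - 72)/(-19))*(-24) + 6 = -1/19*(-164)*(-24) + 6 = (164/19)*(-24) + 6 = -3936/19 + 6 = -3822/19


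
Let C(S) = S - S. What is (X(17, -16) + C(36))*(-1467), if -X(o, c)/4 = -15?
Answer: -88020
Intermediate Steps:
C(S) = 0
X(o, c) = 60 (X(o, c) = -4*(-15) = 60)
(X(17, -16) + C(36))*(-1467) = (60 + 0)*(-1467) = 60*(-1467) = -88020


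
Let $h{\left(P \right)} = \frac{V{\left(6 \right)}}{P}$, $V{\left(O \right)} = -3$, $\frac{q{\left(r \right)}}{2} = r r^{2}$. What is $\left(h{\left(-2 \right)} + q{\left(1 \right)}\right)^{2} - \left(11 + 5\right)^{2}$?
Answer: $- \frac{975}{4} \approx -243.75$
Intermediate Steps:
$q{\left(r \right)} = 2 r^{3}$ ($q{\left(r \right)} = 2 r r^{2} = 2 r^{3}$)
$h{\left(P \right)} = - \frac{3}{P}$
$\left(h{\left(-2 \right)} + q{\left(1 \right)}\right)^{2} - \left(11 + 5\right)^{2} = \left(- \frac{3}{-2} + 2 \cdot 1^{3}\right)^{2} - \left(11 + 5\right)^{2} = \left(\left(-3\right) \left(- \frac{1}{2}\right) + 2 \cdot 1\right)^{2} - 16^{2} = \left(\frac{3}{2} + 2\right)^{2} - 256 = \left(\frac{7}{2}\right)^{2} - 256 = \frac{49}{4} - 256 = - \frac{975}{4}$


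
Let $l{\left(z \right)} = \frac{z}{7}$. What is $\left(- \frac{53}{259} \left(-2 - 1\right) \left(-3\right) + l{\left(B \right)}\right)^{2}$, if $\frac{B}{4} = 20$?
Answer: $\frac{6165289}{67081} \approx 91.908$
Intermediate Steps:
$B = 80$ ($B = 4 \cdot 20 = 80$)
$l{\left(z \right)} = \frac{z}{7}$ ($l{\left(z \right)} = z \frac{1}{7} = \frac{z}{7}$)
$\left(- \frac{53}{259} \left(-2 - 1\right) \left(-3\right) + l{\left(B \right)}\right)^{2} = \left(- \frac{53}{259} \left(-2 - 1\right) \left(-3\right) + \frac{1}{7} \cdot 80\right)^{2} = \left(\left(-53\right) \frac{1}{259} \left(\left(-3\right) \left(-3\right)\right) + \frac{80}{7}\right)^{2} = \left(\left(- \frac{53}{259}\right) 9 + \frac{80}{7}\right)^{2} = \left(- \frac{477}{259} + \frac{80}{7}\right)^{2} = \left(\frac{2483}{259}\right)^{2} = \frac{6165289}{67081}$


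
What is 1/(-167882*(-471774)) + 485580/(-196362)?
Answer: -712205245632057/288006191448404 ≈ -2.4729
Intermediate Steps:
1/(-167882*(-471774)) + 485580/(-196362) = -1/167882*(-1/471774) + 485580*(-1/196362) = 1/79202362668 - 80930/32727 = -712205245632057/288006191448404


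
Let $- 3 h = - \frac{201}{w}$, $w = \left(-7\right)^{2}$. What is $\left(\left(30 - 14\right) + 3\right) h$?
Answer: $\frac{1273}{49} \approx 25.98$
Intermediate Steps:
$w = 49$
$h = \frac{67}{49}$ ($h = - \frac{\left(-201\right) \frac{1}{49}}{3} = \left(- \frac{1}{3}\right) \left(- \frac{201}{49}\right) = \frac{67}{49} \approx 1.3673$)
$\left(\left(30 - 14\right) + 3\right) h = \left(\left(30 - 14\right) + 3\right) \frac{67}{49} = \left(16 + 3\right) \frac{67}{49} = 19 \cdot \frac{67}{49} = \frac{1273}{49}$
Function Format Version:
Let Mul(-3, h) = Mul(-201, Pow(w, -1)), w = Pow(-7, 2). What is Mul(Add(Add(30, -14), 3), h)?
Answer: Rational(1273, 49) ≈ 25.980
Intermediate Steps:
w = 49
h = Rational(67, 49) (h = Mul(Rational(-1, 3), Mul(-201, Pow(49, -1))) = Mul(Rational(-1, 3), Mul(-201, Rational(1, 49))) = Mul(Rational(-1, 3), Rational(-201, 49)) = Rational(67, 49) ≈ 1.3673)
Mul(Add(Add(30, -14), 3), h) = Mul(Add(Add(30, -14), 3), Rational(67, 49)) = Mul(Add(16, 3), Rational(67, 49)) = Mul(19, Rational(67, 49)) = Rational(1273, 49)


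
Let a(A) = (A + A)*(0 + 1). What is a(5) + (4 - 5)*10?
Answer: 0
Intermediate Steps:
a(A) = 2*A (a(A) = (2*A)*1 = 2*A)
a(5) + (4 - 5)*10 = 2*5 + (4 - 5)*10 = 10 - 1*10 = 10 - 10 = 0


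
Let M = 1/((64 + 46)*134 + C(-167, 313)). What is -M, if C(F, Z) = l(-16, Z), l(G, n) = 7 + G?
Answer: -1/14731 ≈ -6.7884e-5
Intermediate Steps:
C(F, Z) = -9 (C(F, Z) = 7 - 16 = -9)
M = 1/14731 (M = 1/((64 + 46)*134 - 9) = 1/(110*134 - 9) = 1/(14740 - 9) = 1/14731 ≈ 6.7884e-5)
-M = -1*1/14731 = -1/14731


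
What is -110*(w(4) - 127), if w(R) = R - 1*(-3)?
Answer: 13200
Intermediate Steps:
w(R) = 3 + R (w(R) = R + 3 = 3 + R)
-110*(w(4) - 127) = -110*((3 + 4) - 127) = -110*(7 - 127) = -110*(-120) = 13200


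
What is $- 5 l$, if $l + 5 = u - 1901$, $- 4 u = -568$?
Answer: $8820$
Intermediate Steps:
$u = 142$ ($u = \left(- \frac{1}{4}\right) \left(-568\right) = 142$)
$l = -1764$ ($l = -5 + \left(142 - 1901\right) = -5 - 1759 = -1764$)
$- 5 l = \left(-5\right) \left(-1764\right) = 8820$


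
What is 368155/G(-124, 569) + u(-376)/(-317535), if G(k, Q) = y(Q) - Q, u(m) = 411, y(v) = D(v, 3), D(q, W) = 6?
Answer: -38967443106/59590735 ≈ -653.92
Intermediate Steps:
y(v) = 6
G(k, Q) = 6 - Q
368155/G(-124, 569) + u(-376)/(-317535) = 368155/(6 - 1*569) + 411/(-317535) = 368155/(6 - 569) + 411*(-1/317535) = 368155/(-563) - 137/105845 = 368155*(-1/563) - 137/105845 = -368155/563 - 137/105845 = -38967443106/59590735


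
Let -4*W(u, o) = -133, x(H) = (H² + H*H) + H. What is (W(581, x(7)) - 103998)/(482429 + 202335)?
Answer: -415859/2739056 ≈ -0.15183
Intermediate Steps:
x(H) = H + 2*H² (x(H) = (H² + H²) + H = 2*H² + H = H + 2*H²)
W(u, o) = 133/4 (W(u, o) = -¼*(-133) = 133/4)
(W(581, x(7)) - 103998)/(482429 + 202335) = (133/4 - 103998)/(482429 + 202335) = -415859/4/684764 = -415859/4*1/684764 = -415859/2739056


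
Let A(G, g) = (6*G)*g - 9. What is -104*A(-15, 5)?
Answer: 47736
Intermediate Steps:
A(G, g) = -9 + 6*G*g (A(G, g) = 6*G*g - 9 = -9 + 6*G*g)
-104*A(-15, 5) = -104*(-9 + 6*(-15)*5) = -104*(-9 - 450) = -104*(-459) = 47736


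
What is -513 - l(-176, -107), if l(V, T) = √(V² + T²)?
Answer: -513 - 5*√1697 ≈ -718.97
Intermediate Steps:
l(V, T) = √(T² + V²)
-513 - l(-176, -107) = -513 - √((-107)² + (-176)²) = -513 - √(11449 + 30976) = -513 - √42425 = -513 - 5*√1697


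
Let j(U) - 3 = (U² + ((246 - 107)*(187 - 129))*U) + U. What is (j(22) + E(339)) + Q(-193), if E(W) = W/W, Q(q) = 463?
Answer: 178337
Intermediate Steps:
E(W) = 1
j(U) = 3 + U² + 8063*U (j(U) = 3 + ((U² + ((246 - 107)*(187 - 129))*U) + U) = 3 + ((U² + (139*58)*U) + U) = 3 + ((U² + 8062*U) + U) = 3 + (U² + 8063*U) = 3 + U² + 8063*U)
(j(22) + E(339)) + Q(-193) = ((3 + 22² + 8063*22) + 1) + 463 = ((3 + 484 + 177386) + 1) + 463 = (177873 + 1) + 463 = 177874 + 463 = 178337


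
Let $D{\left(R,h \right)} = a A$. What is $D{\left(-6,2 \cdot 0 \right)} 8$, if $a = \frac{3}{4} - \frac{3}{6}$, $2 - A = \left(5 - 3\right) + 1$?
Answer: $-2$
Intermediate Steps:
$A = -1$ ($A = 2 - \left(\left(5 - 3\right) + 1\right) = 2 - \left(2 + 1\right) = 2 - 3 = -1$)
$a = \frac{1}{4}$ ($a = 3 \cdot \frac{1}{4} - \frac{1}{2} = \frac{3}{4} - \frac{1}{2} = \frac{1}{4} \approx 0.25$)
$D{\left(R,h \right)} = - \frac{1}{4}$ ($D{\left(R,h \right)} = \frac{1}{4} \left(-1\right) = - \frac{1}{4}$)
$D{\left(-6,2 \cdot 0 \right)} 8 = \left(- \frac{1}{4}\right) 8 = -2$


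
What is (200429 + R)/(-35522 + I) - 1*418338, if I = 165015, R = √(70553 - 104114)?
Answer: -54171642205/129493 + 3*I*√3729/129493 ≈ -4.1834e+5 + 0.0014147*I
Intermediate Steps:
R = 3*I*√3729 (R = √(-33561) = 3*I*√3729 ≈ 183.2*I)
(200429 + R)/(-35522 + I) - 1*418338 = (200429 + 3*I*√3729)/(-35522 + 165015) - 1*418338 = (200429 + 3*I*√3729)/129493 - 418338 = (200429 + 3*I*√3729)*(1/129493) - 418338 = (200429/129493 + 3*I*√3729/129493) - 418338 = -54171642205/129493 + 3*I*√3729/129493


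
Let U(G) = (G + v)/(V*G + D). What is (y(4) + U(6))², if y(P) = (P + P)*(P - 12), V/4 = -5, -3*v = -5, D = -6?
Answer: 586366225/142884 ≈ 4103.8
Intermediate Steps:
v = 5/3 (v = -⅓*(-5) = 5/3 ≈ 1.6667)
V = -20 (V = 4*(-5) = -20)
y(P) = 2*P*(-12 + P) (y(P) = (2*P)*(-12 + P) = 2*P*(-12 + P))
U(G) = (5/3 + G)/(-6 - 20*G) (U(G) = (G + 5/3)/(-20*G - 6) = (5/3 + G)/(-6 - 20*G))
(y(4) + U(6))² = (2*4*(-12 + 4) + (5 + 3*6)/(6*(-3 - 10*6)))² = (2*4*(-8) + (5 + 18)/(6*(-3 - 60)))² = (-64 + (⅙)*23/(-63))² = (-64 + (⅙)*(-1/63)*23)² = (-64 - 23/378)² = (-24215/378)² = 586366225/142884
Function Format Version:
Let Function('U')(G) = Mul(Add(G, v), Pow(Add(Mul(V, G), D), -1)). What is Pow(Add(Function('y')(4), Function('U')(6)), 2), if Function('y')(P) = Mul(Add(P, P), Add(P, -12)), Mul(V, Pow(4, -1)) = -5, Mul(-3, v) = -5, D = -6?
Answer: Rational(586366225, 142884) ≈ 4103.8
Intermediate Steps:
v = Rational(5, 3) (v = Mul(Rational(-1, 3), -5) = Rational(5, 3) ≈ 1.6667)
V = -20 (V = Mul(4, -5) = -20)
Function('y')(P) = Mul(2, P, Add(-12, P)) (Function('y')(P) = Mul(Mul(2, P), Add(-12, P)) = Mul(2, P, Add(-12, P)))
Function('U')(G) = Mul(Pow(Add(-6, Mul(-20, G)), -1), Add(Rational(5, 3), G)) (Function('U')(G) = Mul(Add(G, Rational(5, 3)), Pow(Add(Mul(-20, G), -6), -1)) = Mul(Add(Rational(5, 3), G), Pow(Add(-6, Mul(-20, G)), -1)) = Mul(Pow(Add(-6, Mul(-20, G)), -1), Add(Rational(5, 3), G)))
Pow(Add(Function('y')(4), Function('U')(6)), 2) = Pow(Add(Mul(2, 4, Add(-12, 4)), Mul(Rational(1, 6), Pow(Add(-3, Mul(-10, 6)), -1), Add(5, Mul(3, 6)))), 2) = Pow(Add(Mul(2, 4, -8), Mul(Rational(1, 6), Pow(Add(-3, -60), -1), Add(5, 18))), 2) = Pow(Add(-64, Mul(Rational(1, 6), Pow(-63, -1), 23)), 2) = Pow(Add(-64, Mul(Rational(1, 6), Rational(-1, 63), 23)), 2) = Pow(Add(-64, Rational(-23, 378)), 2) = Pow(Rational(-24215, 378), 2) = Rational(586366225, 142884)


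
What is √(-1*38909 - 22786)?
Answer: 3*I*√6855 ≈ 248.38*I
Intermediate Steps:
√(-1*38909 - 22786) = √(-38909 - 22786) = √(-61695) = 3*I*√6855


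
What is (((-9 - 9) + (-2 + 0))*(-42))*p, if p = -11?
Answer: -9240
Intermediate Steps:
(((-9 - 9) + (-2 + 0))*(-42))*p = (((-9 - 9) + (-2 + 0))*(-42))*(-11) = ((-18 - 2)*(-42))*(-11) = -20*(-42)*(-11) = 840*(-11) = -9240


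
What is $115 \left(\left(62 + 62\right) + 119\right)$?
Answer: $27945$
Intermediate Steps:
$115 \left(\left(62 + 62\right) + 119\right) = 115 \left(124 + 119\right) = 115 \cdot 243 = 27945$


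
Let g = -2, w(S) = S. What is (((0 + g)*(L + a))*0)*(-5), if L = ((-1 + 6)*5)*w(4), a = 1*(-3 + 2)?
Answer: 0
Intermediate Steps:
a = -1 (a = 1*(-1) = -1)
L = 100 (L = ((-1 + 6)*5)*4 = (5*5)*4 = 25*4 = 100)
(((0 + g)*(L + a))*0)*(-5) = (((0 - 2)*(100 - 1))*0)*(-5) = (-2*99*0)*(-5) = -198*0*(-5) = 0*(-5) = 0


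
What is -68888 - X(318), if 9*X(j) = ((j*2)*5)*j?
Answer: -181248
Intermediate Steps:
X(j) = 10*j²/9 (X(j) = (((j*2)*5)*j)/9 = (((2*j)*5)*j)/9 = ((10*j)*j)/9 = (10*j²)/9 = 10*j²/9)
-68888 - X(318) = -68888 - 10*318²/9 = -68888 - 10*101124/9 = -68888 - 1*112360 = -68888 - 112360 = -181248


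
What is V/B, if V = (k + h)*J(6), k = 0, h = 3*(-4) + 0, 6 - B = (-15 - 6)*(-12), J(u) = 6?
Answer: 12/41 ≈ 0.29268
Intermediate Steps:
B = -246 (B = 6 - (-15 - 6)*(-12) = 6 - (-21)*(-12) = 6 - 1*252 = 6 - 252 = -246)
h = -12 (h = -12 + 0 = -12)
V = -72 (V = (0 - 12)*6 = -12*6 = -72)
V/B = -72/(-246) = -72*(-1/246) = 12/41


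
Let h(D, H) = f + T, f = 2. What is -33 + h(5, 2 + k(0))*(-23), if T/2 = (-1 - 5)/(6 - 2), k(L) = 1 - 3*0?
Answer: -10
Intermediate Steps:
k(L) = 1 (k(L) = 1 + 0 = 1)
T = -3 (T = 2*((-1 - 5)/(6 - 2)) = 2*(-6/4) = 2*(-6*¼) = 2*(-3/2) = -3)
h(D, H) = -1 (h(D, H) = 2 - 3 = -1)
-33 + h(5, 2 + k(0))*(-23) = -33 - 1*(-23) = -33 + 23 = -10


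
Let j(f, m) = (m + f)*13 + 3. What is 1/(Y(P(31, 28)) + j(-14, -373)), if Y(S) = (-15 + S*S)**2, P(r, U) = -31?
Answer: 1/889888 ≈ 1.1237e-6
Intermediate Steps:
Y(S) = (-15 + S**2)**2
j(f, m) = 3 + 13*f + 13*m (j(f, m) = (f + m)*13 + 3 = (13*f + 13*m) + 3 = 3 + 13*f + 13*m)
1/(Y(P(31, 28)) + j(-14, -373)) = 1/((-15 + (-31)**2)**2 + (3 + 13*(-14) + 13*(-373))) = 1/((-15 + 961)**2 + (3 - 182 - 4849)) = 1/(946**2 - 5028) = 1/(894916 - 5028) = 1/889888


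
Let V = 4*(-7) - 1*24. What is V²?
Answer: 2704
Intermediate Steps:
V = -52 (V = -28 - 24 = -52)
V² = (-52)² = 2704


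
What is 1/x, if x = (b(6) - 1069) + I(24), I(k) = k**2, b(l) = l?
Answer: -1/487 ≈ -0.0020534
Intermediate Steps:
x = -487 (x = (6 - 1069) + 24**2 = -1063 + 576 = -487)
1/x = 1/(-487) = -1/487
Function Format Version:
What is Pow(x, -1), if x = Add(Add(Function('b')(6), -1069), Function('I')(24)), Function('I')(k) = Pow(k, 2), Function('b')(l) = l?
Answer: Rational(-1, 487) ≈ -0.0020534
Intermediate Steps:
x = -487 (x = Add(Add(6, -1069), Pow(24, 2)) = Add(-1063, 576) = -487)
Pow(x, -1) = Pow(-487, -1) = Rational(-1, 487)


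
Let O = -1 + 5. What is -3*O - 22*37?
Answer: -826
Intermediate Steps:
O = 4
-3*O - 22*37 = -3*4 - 22*37 = -12 - 814 = -826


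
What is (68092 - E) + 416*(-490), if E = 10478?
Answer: -146226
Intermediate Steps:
(68092 - E) + 416*(-490) = (68092 - 1*10478) + 416*(-490) = (68092 - 10478) - 203840 = 57614 - 203840 = -146226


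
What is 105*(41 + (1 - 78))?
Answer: -3780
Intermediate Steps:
105*(41 + (1 - 78)) = 105*(41 - 77) = 105*(-36) = -3780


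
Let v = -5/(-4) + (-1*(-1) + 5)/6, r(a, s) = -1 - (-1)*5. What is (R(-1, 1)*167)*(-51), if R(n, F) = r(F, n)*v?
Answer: -76653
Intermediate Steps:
r(a, s) = 4 (r(a, s) = -1 - 1*(-5) = -1 + 5 = 4)
v = 9/4 (v = -5*(-¼) + (1 + 5)*(⅙) = 5/4 + 6*(⅙) = 5/4 + 1 = 9/4 ≈ 2.2500)
R(n, F) = 9 (R(n, F) = 4*(9/4) = 9)
(R(-1, 1)*167)*(-51) = (9*167)*(-51) = 1503*(-51) = -76653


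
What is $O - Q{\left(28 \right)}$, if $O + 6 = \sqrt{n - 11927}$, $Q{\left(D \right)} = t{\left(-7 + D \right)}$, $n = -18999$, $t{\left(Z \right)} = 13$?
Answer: $-19 + 47 i \sqrt{14} \approx -19.0 + 175.86 i$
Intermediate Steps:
$Q{\left(D \right)} = 13$
$O = -6 + 47 i \sqrt{14}$ ($O = -6 + \sqrt{-18999 - 11927} = -6 + \sqrt{-30926} = -6 + 47 i \sqrt{14} \approx -6.0 + 175.86 i$)
$O - Q{\left(28 \right)} = \left(-6 + 47 i \sqrt{14}\right) - 13 = -19 + 47 i \sqrt{14}$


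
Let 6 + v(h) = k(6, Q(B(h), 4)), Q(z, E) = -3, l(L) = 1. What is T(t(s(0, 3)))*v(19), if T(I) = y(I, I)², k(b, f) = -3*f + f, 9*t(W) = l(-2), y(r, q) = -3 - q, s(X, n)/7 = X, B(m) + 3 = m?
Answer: 0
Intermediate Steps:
B(m) = -3 + m
s(X, n) = 7*X
t(W) = ⅑ (t(W) = (⅑)*1 = ⅑)
k(b, f) = -2*f
v(h) = 0 (v(h) = -6 - 2*(-3) = -6 + 6 = 0)
T(I) = (-3 - I)²
T(t(s(0, 3)))*v(19) = (3 + ⅑)²*0 = (28/9)²*0 = (784/81)*0 = 0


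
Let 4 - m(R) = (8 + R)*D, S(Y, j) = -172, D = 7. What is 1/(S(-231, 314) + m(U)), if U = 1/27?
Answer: -27/6055 ≈ -0.0044591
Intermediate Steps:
U = 1/27 ≈ 0.037037
m(R) = -52 - 7*R (m(R) = 4 - (8 + R)*7 = 4 - (56 + 7*R) = 4 + (-56 - 7*R) = -52 - 7*R)
1/(S(-231, 314) + m(U)) = 1/(-172 + (-52 - 7*1/27)) = 1/(-172 + (-52 - 7/27)) = 1/(-172 - 1411/27) = 1/(-6055/27) = -27/6055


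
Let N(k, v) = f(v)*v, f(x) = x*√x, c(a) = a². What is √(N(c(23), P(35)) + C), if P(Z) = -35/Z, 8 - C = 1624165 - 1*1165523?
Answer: √(-458634 + I) ≈ 0.e-3 + 677.23*I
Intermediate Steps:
C = -458634 (C = 8 - (1624165 - 1*1165523) = 8 - (1624165 - 1165523) = 8 - 1*458642 = 8 - 458642 = -458634)
f(x) = x^(3/2)
N(k, v) = v^(5/2) (N(k, v) = v^(3/2)*v = v^(5/2))
√(N(c(23), P(35)) + C) = √((-35/35)^(5/2) - 458634) = √((-35*1/35)^(5/2) - 458634) = √((-1)^(5/2) - 458634) = √(I - 458634) = √(-458634 + I)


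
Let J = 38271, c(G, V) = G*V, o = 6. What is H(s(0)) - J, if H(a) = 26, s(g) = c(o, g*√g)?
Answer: -38245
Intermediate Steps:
s(g) = 6*g^(3/2) (s(g) = 6*(g*√g) = 6*g^(3/2))
H(s(0)) - J = 26 - 1*38271 = 26 - 38271 = -38245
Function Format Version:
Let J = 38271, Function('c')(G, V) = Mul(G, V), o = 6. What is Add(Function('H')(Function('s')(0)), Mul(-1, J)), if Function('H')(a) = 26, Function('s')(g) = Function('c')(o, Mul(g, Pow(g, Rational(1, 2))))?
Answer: -38245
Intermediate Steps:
Function('s')(g) = Mul(6, Pow(g, Rational(3, 2))) (Function('s')(g) = Mul(6, Mul(g, Pow(g, Rational(1, 2)))) = Mul(6, Pow(g, Rational(3, 2))))
Add(Function('H')(Function('s')(0)), Mul(-1, J)) = Add(26, Mul(-1, 38271)) = Add(26, -38271) = -38245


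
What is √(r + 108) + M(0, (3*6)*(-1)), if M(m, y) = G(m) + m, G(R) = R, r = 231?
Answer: √339 ≈ 18.412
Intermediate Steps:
M(m, y) = 2*m (M(m, y) = m + m = 2*m)
√(r + 108) + M(0, (3*6)*(-1)) = √(231 + 108) + 2*0 = √339 + 0 = √339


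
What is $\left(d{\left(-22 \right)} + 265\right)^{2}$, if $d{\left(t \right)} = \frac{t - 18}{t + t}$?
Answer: $\frac{8555625}{121} \approx 70708.0$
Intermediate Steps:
$d{\left(t \right)} = \frac{-18 + t}{2 t}$
$\left(d{\left(-22 \right)} + 265\right)^{2} = \left(\frac{-18 - 22}{2 \left(-22\right)} + 265\right)^{2} = \left(\frac{1}{2} \left(- \frac{1}{22}\right) \left(-40\right) + 265\right)^{2} = \left(\frac{10}{11} + 265\right)^{2} = \left(\frac{2925}{11}\right)^{2} = \frac{8555625}{121}$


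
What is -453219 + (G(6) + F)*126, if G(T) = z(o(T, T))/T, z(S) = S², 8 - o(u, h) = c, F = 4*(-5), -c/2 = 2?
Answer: -452715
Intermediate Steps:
c = -4 (c = -2*2 = -4)
F = -20
o(u, h) = 12 (o(u, h) = 8 - 1*(-4) = 8 + 4 = 12)
G(T) = 144/T (G(T) = 12²/T = 144/T)
-453219 + (G(6) + F)*126 = -453219 + (144/6 - 20)*126 = -453219 + (144*(⅙) - 20)*126 = -453219 + (24 - 20)*126 = -453219 + 4*126 = -453219 + 504 = -452715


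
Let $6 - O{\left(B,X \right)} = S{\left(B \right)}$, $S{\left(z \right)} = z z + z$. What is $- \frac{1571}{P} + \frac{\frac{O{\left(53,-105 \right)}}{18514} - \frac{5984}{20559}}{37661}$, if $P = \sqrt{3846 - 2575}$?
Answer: $- \frac{7704740}{651585502113} - \frac{1571 \sqrt{1271}}{1271} \approx -44.066$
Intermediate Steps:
$P = \sqrt{1271} \approx 35.651$
$S{\left(z \right)} = z + z^{2}$ ($S{\left(z \right)} = z^{2} + z = z + z^{2}$)
$O{\left(B,X \right)} = 6 - B \left(1 + B\right)$
$- \frac{1571}{P} + \frac{\frac{O{\left(53,-105 \right)}}{18514} - \frac{5984}{20559}}{37661} = - \frac{1571}{\sqrt{1271}} + \frac{\frac{6 - 53 \left(1 + 53\right)}{18514} - \frac{5984}{20559}}{37661} = - 1571 \frac{\sqrt{1271}}{1271} + \left(\left(6 - 53 \cdot 54\right) \frac{1}{18514} - \frac{544}{1869}\right) \frac{1}{37661} = - \frac{1571 \sqrt{1271}}{1271} + \left(\left(6 - 2862\right) \frac{1}{18514} - \frac{544}{1869}\right) \frac{1}{37661} = - \frac{1571 \sqrt{1271}}{1271} + \left(\left(-2856\right) \frac{1}{18514} - \frac{544}{1869}\right) \frac{1}{37661} = - \frac{1571 \sqrt{1271}}{1271} + \left(- \frac{1428}{9257} - \frac{544}{1869}\right) \frac{1}{37661} = - \frac{1571 \sqrt{1271}}{1271} - \frac{7704740}{651585502113} = - \frac{7704740}{651585502113} - \frac{1571 \sqrt{1271}}{1271}$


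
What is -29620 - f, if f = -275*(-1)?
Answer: -29895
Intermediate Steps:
f = 275
-29620 - f = -29620 - 1*275 = -29620 - 275 = -29895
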